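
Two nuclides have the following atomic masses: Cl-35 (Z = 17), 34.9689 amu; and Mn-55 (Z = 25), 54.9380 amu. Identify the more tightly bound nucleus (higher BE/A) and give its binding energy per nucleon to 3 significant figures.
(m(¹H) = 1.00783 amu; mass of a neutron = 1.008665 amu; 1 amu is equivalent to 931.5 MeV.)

Cl-35: Σm = 17(1.00783) + 18(1.008665) = 35.289080 amu; Δm = 0.320180 amu; E_B = 298.25 MeV; E_B/A = 8.521 MeV
Mn-55: Σm = 25(1.00783) + 30(1.008665) = 55.455700 amu; Δm = 0.517700 amu; E_B = 482.24 MeV; E_B/A = 8.768 MeV
Mn-55 has the higher binding energy per nucleon, so it is the more tightly bound nucleus.

Mn-55; 8.77 MeV/nucleon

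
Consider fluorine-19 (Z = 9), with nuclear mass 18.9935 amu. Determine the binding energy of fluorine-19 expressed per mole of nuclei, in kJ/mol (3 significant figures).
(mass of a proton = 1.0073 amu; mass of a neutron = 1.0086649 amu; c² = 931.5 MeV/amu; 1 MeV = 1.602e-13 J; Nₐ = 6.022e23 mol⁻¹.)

1.43e+10 kJ/mol

Mass of separated nucleons = 9(1.0073) + 10(1.0086649) = 9.0657 + 10.0866490 = 19.1523490 amu
The mass defect is 19.1523490 − 18.9935 = 0.1588490 amu.
Converting to energy: 0.1588490 amu × 931.5 MeV/amu = 147.968 MeV
Per nucleus in joules: 147.968 MeV × 1.602e-13 J/MeV = 2.3704e-11 J
Per mole: 2.3704e-11 J × 6.022e23 mol⁻¹ = 1.4275e+13 J/mol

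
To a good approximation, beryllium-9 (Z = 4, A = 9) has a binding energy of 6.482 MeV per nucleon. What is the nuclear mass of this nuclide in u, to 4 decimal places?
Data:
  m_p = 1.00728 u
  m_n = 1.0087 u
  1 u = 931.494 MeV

9.0100 u

Total binding energy = 9 × 6.482 = 58.338 MeV
Mass defect = 58.338 MeV / (931.494 MeV/u) = 0.062628 u
Constituent mass = 4(1.00728) + 5(1.0087) = 9.07262 u
Nuclear mass = 9.07262 − 0.062628 = 9.009992 u ≈ 9.0100 u (to 4 decimal places)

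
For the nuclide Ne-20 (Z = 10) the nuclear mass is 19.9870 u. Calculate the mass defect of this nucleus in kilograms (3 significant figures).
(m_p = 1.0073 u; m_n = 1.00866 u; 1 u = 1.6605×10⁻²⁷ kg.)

2.87e-28 kg

Σm = 10·m_p + 10·m_n = 10.0730 + 10.08660 = 20.15960 u
Δm = 20.15960 − 19.9870 = 0.17260 u
In SI units: 0.17260 u × 1.6605×10⁻²⁷ kg/u = 2.8660e-28 kg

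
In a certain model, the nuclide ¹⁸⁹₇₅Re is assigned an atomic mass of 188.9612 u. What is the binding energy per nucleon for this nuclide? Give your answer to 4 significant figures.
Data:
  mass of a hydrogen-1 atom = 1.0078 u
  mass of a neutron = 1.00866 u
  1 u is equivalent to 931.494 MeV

7.940 MeV/nucleon

With 75 protons and 114 neutrons (A = 189):
Σm = 75·m(¹H) + 114·m_n = 75.5850 + 114.98724 = 190.57224 u
Δm = 190.57224 − 188.9612 = 1.61104 u
E_B = 1.61104 × 931.494 = 1500.67 MeV
BE/A = 1500.67 MeV / 189 = 7.940 MeV/nucleon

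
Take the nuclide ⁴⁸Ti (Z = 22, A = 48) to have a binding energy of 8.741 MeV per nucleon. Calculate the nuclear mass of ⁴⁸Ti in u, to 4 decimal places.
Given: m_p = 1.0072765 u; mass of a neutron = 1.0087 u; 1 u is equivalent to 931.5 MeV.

Total binding energy = 48 × 8.741 = 419.568 MeV
Mass defect = 419.568 MeV / (931.5 MeV/u) = 0.450422 u
Constituent mass = 22(1.0072765) + 26(1.0087) = 48.3862830 u
Nuclear mass = 48.3862830 − 0.450422 = 47.9358610 u ≈ 47.9359 u (to 4 decimal places)

47.9359 u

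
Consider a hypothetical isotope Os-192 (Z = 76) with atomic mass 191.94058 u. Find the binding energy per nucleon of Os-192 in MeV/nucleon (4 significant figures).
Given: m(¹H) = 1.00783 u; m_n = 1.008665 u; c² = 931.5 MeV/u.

With 76 protons and 116 neutrons (A = 192):
Total constituent mass: 76 × 1.00783 + 116 × 1.008665 = 193.600220 u
The mass defect is 193.600220 − 191.94058 = 1.659640 u.
Binding energy = Δm·c² = 1.659640 × 931.5 MeV/u = 1545.95 MeV
Per nucleon: 1545.95 / 192 = 8.052 MeV

8.052 MeV/nucleon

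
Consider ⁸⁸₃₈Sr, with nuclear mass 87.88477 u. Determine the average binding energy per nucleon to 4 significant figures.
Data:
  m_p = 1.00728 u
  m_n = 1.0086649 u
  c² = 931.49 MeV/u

Mass of separated nucleons = 38(1.00728) + 50(1.0086649) = 38.27664 + 50.4332450 = 88.7098850 u
The mass defect is 88.7098850 − 87.88477 = 0.8251150 u.
E_B = 0.8251150 × 931.49 = 768.586 MeV
Per nucleon: 768.586 / 88 = 8.734 MeV

8.734 MeV/nucleon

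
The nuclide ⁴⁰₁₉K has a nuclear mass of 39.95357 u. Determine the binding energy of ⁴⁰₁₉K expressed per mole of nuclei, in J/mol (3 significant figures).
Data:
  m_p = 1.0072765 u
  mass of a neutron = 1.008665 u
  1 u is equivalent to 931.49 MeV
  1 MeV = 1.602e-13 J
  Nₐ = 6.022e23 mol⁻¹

Z = 19, so N = A − Z = 40 − 19 = 21.
Mass of separated nucleons = 19(1.0072765) + 21(1.008665) = 19.1382535 + 21.181965 = 40.3202185 u
The mass defect is 40.3202185 − 39.95357 = 0.3666485 u.
Binding energy = Δm·c² = 0.3666485 × 931.49 MeV/u = 341.529 MeV
Per nucleus in joules: 341.529 MeV × 1.602e-13 J/MeV = 5.4713e-11 J
Per mole: 5.4713e-11 J × 6.022e23 mol⁻¹ = 3.2948e+13 J/mol

3.29e+13 J/mol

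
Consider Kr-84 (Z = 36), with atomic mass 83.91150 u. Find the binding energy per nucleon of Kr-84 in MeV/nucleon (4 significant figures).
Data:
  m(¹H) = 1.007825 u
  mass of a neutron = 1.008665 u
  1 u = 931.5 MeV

The nucleus contains 36 protons and 84 − 36 = 48 neutrons.
Total constituent mass: 36 × 1.007825 + 48 × 1.008665 = 84.697620 u
The mass defect is 84.697620 − 83.91150 = 0.786120 u.
Binding energy = Δm·c² = 0.786120 × 931.5 MeV/u = 732.271 MeV
BE/A = 732.271 MeV / 84 = 8.718 MeV/nucleon

8.718 MeV/nucleon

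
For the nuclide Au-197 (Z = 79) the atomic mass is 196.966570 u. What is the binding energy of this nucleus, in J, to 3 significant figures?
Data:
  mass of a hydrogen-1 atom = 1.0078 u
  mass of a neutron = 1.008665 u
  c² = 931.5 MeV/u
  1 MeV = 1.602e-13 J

2.50e-10 J

Z = 79, so N = A − Z = 197 − 79 = 118.
Σm = 79·m(¹H) + 118·m_n = 79.6162 + 119.022470 = 198.638670 u
The mass defect is 198.638670 − 196.966570 = 1.672100 u.
Converting to energy: 1.672100 u × 931.5 MeV/u = 1557.56 MeV
In joules: 1557.56 MeV × 1.602e-13 J/MeV = 2.4952e-10 J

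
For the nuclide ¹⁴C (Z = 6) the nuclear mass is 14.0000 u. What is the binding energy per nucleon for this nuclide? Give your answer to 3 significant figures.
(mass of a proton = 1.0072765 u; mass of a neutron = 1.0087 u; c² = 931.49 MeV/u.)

7.54 MeV/nucleon

The nucleus contains 6 protons and 14 − 6 = 8 neutrons.
Σm = 6·m_p + 8·m_n = 6.0436590 + 8.0696 = 14.1132590 u
Mass defect Δm = 14.1132590 − 14.0000 = 0.1132590 u
Binding energy = Δm·c² = 0.1132590 × 931.49 MeV/u = 105.500 MeV
BE/A = 105.500 MeV / 14 = 7.536 MeV/nucleon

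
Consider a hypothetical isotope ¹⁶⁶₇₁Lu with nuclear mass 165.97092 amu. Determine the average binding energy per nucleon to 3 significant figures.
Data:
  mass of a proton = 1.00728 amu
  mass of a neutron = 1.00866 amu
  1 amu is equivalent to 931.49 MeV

7.68 MeV/nucleon

The nucleus contains 71 protons and 166 − 71 = 95 neutrons.
Total constituent mass: 71 × 1.00728 + 95 × 1.00866 = 167.33958 amu
The mass defect is 167.33958 − 165.97092 = 1.36866 amu.
Converting to energy: 1.36866 amu × 931.49 MeV/amu = 1274.89 MeV
BE/A = 1274.89 MeV / 166 = 7.680 MeV/nucleon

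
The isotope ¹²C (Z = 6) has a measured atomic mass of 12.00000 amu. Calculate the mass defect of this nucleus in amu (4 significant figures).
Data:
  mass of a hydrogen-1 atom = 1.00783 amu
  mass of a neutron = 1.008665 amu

With 6 protons and 6 neutrons (A = 12):
Σm = 6·m(¹H) + 6·m_n = 6.04698 + 6.051990 = 12.098970 amu
Δm = 12.098970 − 12.00000 = 0.098970 amu

0.09897 amu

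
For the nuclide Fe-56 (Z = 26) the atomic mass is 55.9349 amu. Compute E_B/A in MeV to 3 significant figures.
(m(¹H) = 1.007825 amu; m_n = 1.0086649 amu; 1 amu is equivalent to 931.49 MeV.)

8.79 MeV/nucleon

Total constituent mass: 26 × 1.007825 + 30 × 1.0086649 = 56.4633970 amu
The mass defect is 56.4633970 − 55.9349 = 0.5284970 amu.
E_B = 0.5284970 × 931.49 = 492.290 MeV
BE/A = 492.290 MeV / 56 = 8.791 MeV/nucleon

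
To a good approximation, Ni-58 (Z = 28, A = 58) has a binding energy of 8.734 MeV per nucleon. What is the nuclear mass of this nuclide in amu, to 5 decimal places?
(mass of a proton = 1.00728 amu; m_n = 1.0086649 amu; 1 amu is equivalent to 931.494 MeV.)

57.91996 amu

Total binding energy = 58 × 8.734 = 506.572 MeV
Mass defect = 506.572 MeV / (931.494 MeV/amu) = 0.5438274 amu
Constituent mass = 28(1.00728) + 30(1.0086649) = 58.4637870 amu
Nuclear mass = 58.4637870 − 0.5438274 = 57.9199596 amu ≈ 57.91996 amu (to 5 decimal places)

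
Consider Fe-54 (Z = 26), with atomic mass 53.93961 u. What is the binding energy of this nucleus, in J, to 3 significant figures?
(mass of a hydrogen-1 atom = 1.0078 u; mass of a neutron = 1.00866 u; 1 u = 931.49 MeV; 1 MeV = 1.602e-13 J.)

7.55e-11 J

Z = 26, so N = A − Z = 54 − 26 = 28.
Σm = 26·m(¹H) + 28·m_n = 26.2028 + 28.24248 = 54.44528 u
The mass defect is 54.44528 − 53.93961 = 0.50567 u.
E_B = 0.50567 × 931.49 = 471.027 MeV
In joules: 471.027 MeV × 1.602e-13 J/MeV = 7.5459e-11 J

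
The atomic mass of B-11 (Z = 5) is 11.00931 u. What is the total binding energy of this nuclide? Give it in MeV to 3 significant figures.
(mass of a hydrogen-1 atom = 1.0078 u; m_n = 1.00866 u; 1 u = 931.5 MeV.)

76.1 MeV

Total constituent mass: 5 × 1.0078 + 6 × 1.00866 = 11.09096 u
The mass defect is 11.09096 − 11.00931 = 0.08165 u.
Converting to energy: 0.08165 u × 931.5 MeV/u = 76.0570 MeV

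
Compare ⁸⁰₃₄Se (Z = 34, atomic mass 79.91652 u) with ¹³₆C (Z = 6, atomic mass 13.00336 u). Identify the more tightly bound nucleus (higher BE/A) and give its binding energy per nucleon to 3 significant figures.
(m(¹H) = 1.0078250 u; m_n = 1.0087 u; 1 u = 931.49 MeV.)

⁸⁰₃₄Se: Σm = 34(1.0078250) + 46(1.0087) = 80.6662500 u; Δm = 0.7497300 u; E_B = 698.37 MeV; E_B/A = 8.730 MeV
¹³₆C: Σm = 6(1.0078250) + 7(1.0087) = 13.1078500 u; Δm = 0.1044900 u; E_B = 97.331 MeV; E_B/A = 7.487 MeV
⁸⁰₃₄Se has the higher binding energy per nucleon, so it is the more tightly bound nucleus.

⁸⁰₃₄Se; 8.73 MeV/nucleon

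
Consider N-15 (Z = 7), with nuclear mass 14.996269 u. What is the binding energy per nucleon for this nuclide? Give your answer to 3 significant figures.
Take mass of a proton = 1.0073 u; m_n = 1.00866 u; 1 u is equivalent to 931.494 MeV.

7.71 MeV/nucleon

Z = 7, so N = A − Z = 15 − 7 = 8.
Total constituent mass: 7 × 1.0073 + 8 × 1.00866 = 15.12038 u
Mass defect Δm = 15.12038 − 14.996269 = 0.124111 u
E_B = 0.124111 × 931.494 = 115.609 MeV
Dividing by A = 15 gives 7.707 MeV per nucleon.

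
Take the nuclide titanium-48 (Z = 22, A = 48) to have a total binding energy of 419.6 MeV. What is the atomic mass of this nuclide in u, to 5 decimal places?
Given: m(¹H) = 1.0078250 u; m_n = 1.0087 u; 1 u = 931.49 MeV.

Mass defect = 419.6 MeV / (931.49 MeV/u) = 0.4504611 u
Constituent mass = 22(1.0078250) + 26(1.0087) = 48.3983500 u
Atomic mass = 48.3983500 − 0.4504611 = 47.9478889 u ≈ 47.94789 u (to 5 decimal places)

47.94789 u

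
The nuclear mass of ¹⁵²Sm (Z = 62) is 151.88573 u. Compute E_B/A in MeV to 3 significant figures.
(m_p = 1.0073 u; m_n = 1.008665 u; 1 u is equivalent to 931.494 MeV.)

8.25 MeV/nucleon

Z = 62, so N = A − Z = 152 − 62 = 90.
Σm = 62·m_p + 90·m_n = 62.4526 + 90.779850 = 153.232450 u
Mass defect Δm = 153.232450 − 151.88573 = 1.346720 u
E_B = 1.346720 × 931.494 = 1254.46 MeV
Dividing by A = 152 gives 8.253 MeV per nucleon.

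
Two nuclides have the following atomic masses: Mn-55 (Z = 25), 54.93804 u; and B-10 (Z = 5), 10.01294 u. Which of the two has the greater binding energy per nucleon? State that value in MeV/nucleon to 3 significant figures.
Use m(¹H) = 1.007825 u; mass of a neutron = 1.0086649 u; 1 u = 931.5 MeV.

Mn-55: Σm = 25(1.007825) + 30(1.0086649) = 55.4555720 u; Δm = 0.5175320 u; E_B = 482.08 MeV; E_B/A = 8.765 MeV
B-10: Σm = 5(1.007825) + 5(1.0086649) = 10.0824495 u; Δm = 0.0695095 u; E_B = 64.748 MeV; E_B/A = 6.4748 MeV
Mn-55 has the higher binding energy per nucleon, so it is the more tightly bound nucleus.

Mn-55; 8.77 MeV/nucleon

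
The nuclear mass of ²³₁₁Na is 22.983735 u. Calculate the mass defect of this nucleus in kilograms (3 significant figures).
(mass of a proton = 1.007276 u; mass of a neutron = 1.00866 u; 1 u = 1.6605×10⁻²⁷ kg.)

Σm = 11·m_p + 12·m_n = 11.080036 + 12.10392 = 23.183956 u
Δm = 23.183956 − 22.983735 = 0.200221 u
In SI units: 0.200221 u × 1.6605×10⁻²⁷ kg/u = 3.3247e-28 kg

3.32e-28 kg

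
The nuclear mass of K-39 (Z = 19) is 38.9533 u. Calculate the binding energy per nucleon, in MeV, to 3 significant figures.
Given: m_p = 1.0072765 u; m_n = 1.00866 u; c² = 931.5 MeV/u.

Σm = 19·m_p + 20·m_n = 19.1382535 + 20.17320 = 39.3114535 u
Mass defect Δm = 39.3114535 − 38.9533 = 0.3581535 u
Binding energy = Δm·c² = 0.3581535 × 931.5 MeV/u = 333.620 MeV
Dividing by A = 39 gives 8.554 MeV per nucleon.

8.55 MeV/nucleon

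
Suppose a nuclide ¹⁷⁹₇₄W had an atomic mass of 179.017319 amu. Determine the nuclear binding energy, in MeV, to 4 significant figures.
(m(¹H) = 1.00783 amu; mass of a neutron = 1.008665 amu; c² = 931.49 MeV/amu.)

The nucleus contains 74 protons and 179 − 74 = 105 neutrons.
Total constituent mass: 74 × 1.00783 + 105 × 1.008665 = 180.489245 amu
Δm = 180.489245 − 179.017319 = 1.471926 amu
E_B = 1.471926 × 931.49 = 1371.08 MeV

1371 MeV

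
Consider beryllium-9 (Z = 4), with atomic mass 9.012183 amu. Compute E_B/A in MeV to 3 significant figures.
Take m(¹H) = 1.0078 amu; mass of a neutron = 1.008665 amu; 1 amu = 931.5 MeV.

Total constituent mass: 4 × 1.0078 + 5 × 1.008665 = 9.074525 amu
Δm = 9.074525 − 9.012183 = 0.062342 amu
Converting to energy: 0.062342 amu × 931.5 MeV/amu = 58.0716 MeV
Dividing by A = 9 gives 6.452 MeV per nucleon.

6.45 MeV/nucleon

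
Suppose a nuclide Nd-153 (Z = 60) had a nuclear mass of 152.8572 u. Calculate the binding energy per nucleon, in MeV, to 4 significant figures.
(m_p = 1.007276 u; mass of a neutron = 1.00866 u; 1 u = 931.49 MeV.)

8.431 MeV/nucleon

Z = 60, so N = A − Z = 153 − 60 = 93.
Σm = 60·m_p + 93·m_n = 60.436560 + 93.80538 = 154.241940 u
Δm = 154.241940 − 152.8572 = 1.384740 u
Binding energy = Δm·c² = 1.384740 × 931.49 MeV/u = 1289.87 MeV
Per nucleon: 1289.87 / 153 = 8.431 MeV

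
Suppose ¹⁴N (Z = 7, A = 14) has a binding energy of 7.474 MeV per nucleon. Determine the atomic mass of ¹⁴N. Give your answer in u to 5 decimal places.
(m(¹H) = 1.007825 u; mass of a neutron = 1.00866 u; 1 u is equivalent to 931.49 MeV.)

Total binding energy = 14 × 7.474 = 104.636 MeV
Mass defect = 104.636 MeV / (931.49 MeV/u) = 0.1123319 u
Constituent mass = 7(1.007825) + 7(1.00866) = 14.115395 u
Atomic mass = 14.115395 − 0.1123319 = 14.0030631 u ≈ 14.00306 u (to 5 decimal places)

14.00306 u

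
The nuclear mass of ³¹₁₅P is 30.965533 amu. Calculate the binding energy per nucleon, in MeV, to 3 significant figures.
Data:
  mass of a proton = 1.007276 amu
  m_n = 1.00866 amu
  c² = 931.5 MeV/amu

8.48 MeV/nucleon

With 15 protons and 16 neutrons (A = 31):
Mass of separated nucleons = 15(1.007276) + 16(1.00866) = 15.109140 + 16.13856 = 31.247700 amu
Δm = 31.247700 − 30.965533 = 0.282167 amu
Converting to energy: 0.282167 amu × 931.5 MeV/amu = 262.839 MeV
Per nucleon: 262.839 / 31 = 8.479 MeV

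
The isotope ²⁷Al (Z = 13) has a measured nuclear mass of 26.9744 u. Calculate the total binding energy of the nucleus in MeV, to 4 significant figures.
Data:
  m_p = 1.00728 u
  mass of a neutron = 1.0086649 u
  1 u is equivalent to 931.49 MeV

Σm = 13·m_p + 14·m_n = 13.09464 + 14.1213086 = 27.2159486 u
The mass defect is 27.2159486 − 26.9744 = 0.2415486 u.
Binding energy = Δm·c² = 0.2415486 × 931.49 MeV/u = 225.000 MeV

225.0 MeV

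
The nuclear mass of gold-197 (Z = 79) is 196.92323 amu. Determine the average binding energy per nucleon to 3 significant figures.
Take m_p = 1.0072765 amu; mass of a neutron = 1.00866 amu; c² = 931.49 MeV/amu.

7.91 MeV/nucleon

Mass of separated nucleons = 79(1.0072765) + 118(1.00866) = 79.5748435 + 119.02188 = 198.5967235 amu
Δm = 198.5967235 − 196.92323 = 1.6734935 amu
E_B = 1.6734935 × 931.49 = 1558.84 MeV
BE/A = 1558.84 MeV / 197 = 7.913 MeV/nucleon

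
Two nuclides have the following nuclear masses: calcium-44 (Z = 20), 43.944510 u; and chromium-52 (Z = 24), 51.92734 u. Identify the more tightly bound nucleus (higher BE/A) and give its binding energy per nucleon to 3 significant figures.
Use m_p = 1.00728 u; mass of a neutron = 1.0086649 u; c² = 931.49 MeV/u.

calcium-44: Σm = 20(1.00728) + 24(1.0086649) = 44.3535576 u; Δm = 0.4090476 u; E_B = 381.02 MeV; E_B/A = 8.660 MeV
chromium-52: Σm = 24(1.00728) + 28(1.0086649) = 52.4173372 u; Δm = 0.4899972 u; E_B = 456.427 MeV; E_B/A = 8.777 MeV
chromium-52 has the higher binding energy per nucleon, so it is the more tightly bound nucleus.

chromium-52; 8.78 MeV/nucleon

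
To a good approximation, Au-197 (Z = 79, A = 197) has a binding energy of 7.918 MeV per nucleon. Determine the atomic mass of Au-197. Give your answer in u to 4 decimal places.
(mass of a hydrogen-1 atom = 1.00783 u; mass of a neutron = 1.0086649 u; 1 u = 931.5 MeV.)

Total binding energy = 197 × 7.918 = 1559.846 MeV
Mass defect = 1559.846 MeV / (931.5 MeV/u) = 1.674553 u
Constituent mass = 79(1.00783) + 118(1.0086649) = 198.6410282 u
Atomic mass = 198.6410282 − 1.674553 = 196.9664752 u ≈ 196.9665 u (to 4 decimal places)

196.9665 u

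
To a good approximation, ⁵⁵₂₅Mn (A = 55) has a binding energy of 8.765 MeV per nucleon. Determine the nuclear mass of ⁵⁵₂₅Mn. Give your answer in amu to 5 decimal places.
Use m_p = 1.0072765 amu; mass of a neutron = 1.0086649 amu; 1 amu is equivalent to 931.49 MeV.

54.92433 amu

Total binding energy = 55 × 8.765 = 482.075 MeV
Mass defect = 482.075 MeV / (931.49 MeV/amu) = 0.5175311 amu
Constituent mass = 25(1.0072765) + 30(1.0086649) = 55.4418595 amu
Nuclear mass = 55.4418595 − 0.5175311 = 54.9243284 amu ≈ 54.92433 amu (to 5 decimal places)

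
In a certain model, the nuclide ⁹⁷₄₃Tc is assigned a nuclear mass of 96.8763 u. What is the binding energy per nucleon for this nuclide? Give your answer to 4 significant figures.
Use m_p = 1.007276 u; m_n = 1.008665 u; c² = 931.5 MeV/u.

The nucleus contains 43 protons and 97 − 43 = 54 neutrons.
Σm = 43·m_p + 54·m_n = 43.312868 + 54.467910 = 97.780778 u
Δm = 97.780778 − 96.8763 = 0.904478 u
Converting to energy: 0.904478 u × 931.5 MeV/u = 842.521 MeV
BE/A = 842.521 MeV / 97 = 8.686 MeV/nucleon

8.686 MeV/nucleon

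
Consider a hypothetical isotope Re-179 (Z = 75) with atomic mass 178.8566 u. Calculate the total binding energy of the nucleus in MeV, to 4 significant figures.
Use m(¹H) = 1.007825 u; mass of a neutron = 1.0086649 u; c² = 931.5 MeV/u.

The nucleus contains 75 protons and 179 − 75 = 104 neutrons.
Σm = 75·m(¹H) + 104·m_n = 75.586875 + 104.9011496 = 180.4880246 u
Δm = 180.4880246 − 178.8566 = 1.6314246 u
Converting to energy: 1.6314246 u × 931.5 MeV/u = 1519.67 MeV

1520 MeV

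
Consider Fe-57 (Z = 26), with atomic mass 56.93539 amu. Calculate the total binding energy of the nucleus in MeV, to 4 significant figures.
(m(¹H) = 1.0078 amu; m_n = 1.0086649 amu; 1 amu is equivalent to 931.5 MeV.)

Mass of separated nucleons = 26(1.0078) + 31(1.0086649) = 26.2028 + 31.2686119 = 57.4714119 amu
Δm = 57.4714119 − 56.93539 = 0.5360219 amu
E_B = 0.5360219 × 931.5 = 499.304 MeV

499.3 MeV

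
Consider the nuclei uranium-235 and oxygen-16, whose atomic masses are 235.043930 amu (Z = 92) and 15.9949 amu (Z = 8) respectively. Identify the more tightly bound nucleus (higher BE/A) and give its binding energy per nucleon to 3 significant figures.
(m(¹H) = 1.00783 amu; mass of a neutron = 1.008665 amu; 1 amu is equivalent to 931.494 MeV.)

oxygen-16; 7.98 MeV/nucleon

uranium-235: Σm = 92(1.00783) + 143(1.008665) = 236.959455 amu; Δm = 1.915525 amu; E_B = 1784.3 MeV; E_B/A = 7.593 MeV
oxygen-16: Σm = 8(1.00783) + 8(1.008665) = 16.131960 amu; Δm = 0.137060 amu; E_B = 127.67 MeV; E_B/A = 7.979 MeV
oxygen-16 has the higher binding energy per nucleon, so it is the more tightly bound nucleus.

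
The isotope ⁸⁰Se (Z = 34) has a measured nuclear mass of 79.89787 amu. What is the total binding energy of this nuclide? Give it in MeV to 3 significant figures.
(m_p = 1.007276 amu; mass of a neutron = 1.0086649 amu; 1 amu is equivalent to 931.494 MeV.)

The nucleus contains 34 protons and 80 − 34 = 46 neutrons.
Σm = 34·m_p + 46·m_n = 34.247384 + 46.3985854 = 80.6459694 amu
The mass defect is 80.6459694 − 79.89787 = 0.7480994 amu.
Converting to energy: 0.7480994 amu × 931.494 MeV/amu = 696.850 MeV

697 MeV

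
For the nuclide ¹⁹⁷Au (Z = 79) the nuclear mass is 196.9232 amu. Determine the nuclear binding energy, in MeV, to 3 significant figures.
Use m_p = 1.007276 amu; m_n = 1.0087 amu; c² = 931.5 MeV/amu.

Z = 79, so N = A − Z = 197 − 79 = 118.
Mass of separated nucleons = 79(1.007276) + 118(1.0087) = 79.574804 + 119.0266 = 198.601404 amu
The mass defect is 198.601404 − 196.9232 = 1.678204 amu.
Converting to energy: 1.678204 amu × 931.5 MeV/amu = 1563.25 MeV

1560 MeV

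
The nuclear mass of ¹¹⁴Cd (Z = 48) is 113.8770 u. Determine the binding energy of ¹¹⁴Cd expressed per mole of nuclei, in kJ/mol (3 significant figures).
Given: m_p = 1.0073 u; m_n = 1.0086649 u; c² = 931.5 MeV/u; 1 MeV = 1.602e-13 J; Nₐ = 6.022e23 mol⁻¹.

Total constituent mass: 48 × 1.0073 + 66 × 1.0086649 = 114.9222834 u
The mass defect is 114.9222834 − 113.8770 = 1.0452834 u.
Binding energy = Δm·c² = 1.0452834 × 931.5 MeV/u = 973.681 MeV
Per nucleus in joules: 973.681 MeV × 1.602e-13 J/MeV = 1.5598e-10 J
Per mole: 1.5598e-10 J × 6.022e23 mol⁻¹ = 9.3931e+13 J/mol

9.39e+10 kJ/mol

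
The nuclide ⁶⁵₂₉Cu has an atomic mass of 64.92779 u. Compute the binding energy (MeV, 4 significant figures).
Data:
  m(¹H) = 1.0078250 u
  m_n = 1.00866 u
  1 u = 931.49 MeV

569.0 MeV

Σm = 29·m(¹H) + 36·m_n = 29.2269250 + 36.31176 = 65.5386850 u
The mass defect is 65.5386850 − 64.92779 = 0.6108950 u.
Converting to energy: 0.6108950 u × 931.49 MeV/u = 569.043 MeV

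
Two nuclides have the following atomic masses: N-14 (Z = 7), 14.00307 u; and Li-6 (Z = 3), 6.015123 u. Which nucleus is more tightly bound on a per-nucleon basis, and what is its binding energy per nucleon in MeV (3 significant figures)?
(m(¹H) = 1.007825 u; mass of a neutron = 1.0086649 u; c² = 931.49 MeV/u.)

N-14; 7.48 MeV/nucleon

N-14: Σm = 7(1.007825) + 7(1.0086649) = 14.1154293 u; Δm = 0.1123593 u; E_B = 104.66 MeV; E_B/A = 7.476 MeV
Li-6: Σm = 3(1.007825) + 3(1.0086649) = 6.0494697 u; Δm = 0.0343467 u; E_B = 31.994 MeV; E_B/A = 5.332 MeV
N-14 has the higher binding energy per nucleon, so it is the more tightly bound nucleus.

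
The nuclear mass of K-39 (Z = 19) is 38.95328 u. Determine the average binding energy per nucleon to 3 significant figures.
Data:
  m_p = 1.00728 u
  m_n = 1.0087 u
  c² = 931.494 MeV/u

8.58 MeV/nucleon

Z = 19, so N = A − Z = 39 − 19 = 20.
Total constituent mass: 19 × 1.00728 + 20 × 1.0087 = 39.31232 u
Δm = 39.31232 − 38.95328 = 0.35904 u
Binding energy = Δm·c² = 0.35904 × 931.494 MeV/u = 334.444 MeV
Dividing by A = 39 gives 8.575 MeV per nucleon.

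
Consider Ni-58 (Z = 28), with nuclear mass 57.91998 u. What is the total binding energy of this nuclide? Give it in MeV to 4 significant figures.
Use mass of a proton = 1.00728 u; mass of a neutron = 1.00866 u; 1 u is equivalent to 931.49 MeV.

Z = 28, so N = A − Z = 58 − 28 = 30.
Mass of separated nucleons = 28(1.00728) + 30(1.00866) = 28.20384 + 30.25980 = 58.46364 u
Δm = 58.46364 − 57.91998 = 0.54366 u
Binding energy = Δm·c² = 0.54366 × 931.49 MeV/u = 506.414 MeV

506.4 MeV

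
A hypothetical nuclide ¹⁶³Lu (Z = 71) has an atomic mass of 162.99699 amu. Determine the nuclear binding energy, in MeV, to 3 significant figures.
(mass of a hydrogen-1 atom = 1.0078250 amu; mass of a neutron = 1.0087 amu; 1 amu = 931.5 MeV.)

Total constituent mass: 71 × 1.0078250 + 92 × 1.0087 = 164.3559750 amu
Mass defect Δm = 164.3559750 − 162.99699 = 1.3589850 amu
Binding energy = Δm·c² = 1.3589850 × 931.5 MeV/amu = 1265.89 MeV

1270 MeV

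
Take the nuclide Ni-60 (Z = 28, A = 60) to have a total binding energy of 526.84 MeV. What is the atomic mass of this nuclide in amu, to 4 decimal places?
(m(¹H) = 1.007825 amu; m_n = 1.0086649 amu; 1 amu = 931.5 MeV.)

59.9308 amu

Mass defect = 526.84 MeV / (931.5 MeV/amu) = 0.565582 amu
Constituent mass = 28(1.007825) + 32(1.0086649) = 60.4963768 amu
Atomic mass = 60.4963768 − 0.565582 = 59.9307948 amu ≈ 59.9308 amu (to 4 decimal places)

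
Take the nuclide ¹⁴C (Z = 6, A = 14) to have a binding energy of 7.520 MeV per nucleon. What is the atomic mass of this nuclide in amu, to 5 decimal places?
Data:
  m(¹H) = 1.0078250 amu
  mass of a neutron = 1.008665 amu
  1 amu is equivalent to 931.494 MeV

14.00325 amu

Total binding energy = 14 × 7.520 = 105.280 MeV
Mass defect = 105.280 MeV / (931.494 MeV/amu) = 0.1130227 amu
Constituent mass = 6(1.0078250) + 8(1.008665) = 14.1162700 amu
Atomic mass = 14.1162700 − 0.1130227 = 14.0032473 amu ≈ 14.00325 amu (to 5 decimal places)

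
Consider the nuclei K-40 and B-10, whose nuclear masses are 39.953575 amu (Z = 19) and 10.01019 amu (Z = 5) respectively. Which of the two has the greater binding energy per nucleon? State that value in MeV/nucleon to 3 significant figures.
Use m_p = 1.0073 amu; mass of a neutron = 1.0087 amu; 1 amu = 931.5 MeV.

K-40; 8.57 MeV/nucleon

K-40: Σm = 19(1.0073) + 21(1.0087) = 40.3214 amu; Δm = 0.367825 amu; E_B = 342.63 MeV; E_B/A = 8.566 MeV
B-10: Σm = 5(1.0073) + 5(1.0087) = 10.0800 amu; Δm = 0.06981 amu; E_B = 65.028 MeV; E_B/A = 6.503 MeV
K-40 has the higher binding energy per nucleon, so it is the more tightly bound nucleus.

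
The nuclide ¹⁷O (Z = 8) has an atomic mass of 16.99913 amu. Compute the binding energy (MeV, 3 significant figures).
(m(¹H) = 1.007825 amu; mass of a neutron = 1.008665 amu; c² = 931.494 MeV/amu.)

Mass of separated nucleons = 8(1.007825) + 9(1.008665) = 8.062600 + 9.077985 = 17.140585 amu
Δm = 17.140585 − 16.99913 = 0.141455 amu
Converting to energy: 0.141455 amu × 931.494 MeV/amu = 131.764 MeV

132 MeV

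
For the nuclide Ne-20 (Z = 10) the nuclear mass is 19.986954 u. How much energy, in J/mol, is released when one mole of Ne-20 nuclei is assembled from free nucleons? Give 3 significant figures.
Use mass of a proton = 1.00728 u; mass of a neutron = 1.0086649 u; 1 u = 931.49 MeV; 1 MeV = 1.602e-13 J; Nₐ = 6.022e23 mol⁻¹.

Mass of separated nucleons = 10(1.00728) + 10(1.0086649) = 10.07280 + 10.0866490 = 20.1594490 u
The mass defect is 20.1594490 − 19.986954 = 0.1724950 u.
Converting to energy: 0.1724950 u × 931.49 MeV/u = 160.677 MeV
Per nucleus in joules: 160.677 MeV × 1.602e-13 J/MeV = 2.5740e-11 J
Per mole: 2.5740e-11 J × 6.022e23 mol⁻¹ = 1.5501e+13 J/mol

1.55e+13 J/mol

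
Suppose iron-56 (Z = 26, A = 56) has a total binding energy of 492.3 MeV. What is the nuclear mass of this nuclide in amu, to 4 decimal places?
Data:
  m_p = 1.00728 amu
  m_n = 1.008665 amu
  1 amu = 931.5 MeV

Mass defect = 492.3 MeV / (931.5 MeV/amu) = 0.528502 amu
Constituent mass = 26(1.00728) + 30(1.008665) = 56.449230 amu
Nuclear mass = 56.449230 − 0.528502 = 55.920728 amu ≈ 55.9207 amu (to 4 decimal places)

55.9207 amu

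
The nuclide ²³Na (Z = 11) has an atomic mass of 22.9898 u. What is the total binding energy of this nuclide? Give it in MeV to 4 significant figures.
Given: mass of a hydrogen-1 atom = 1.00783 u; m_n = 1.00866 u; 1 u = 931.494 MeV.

186.5 MeV

Z = 11, so N = A − Z = 23 − 11 = 12.
Mass of separated nucleons = 11(1.00783) + 12(1.00866) = 11.08613 + 12.10392 = 23.19005 u
Mass defect Δm = 23.19005 − 22.9898 = 0.20025 u
Binding energy = Δm·c² = 0.20025 × 931.494 MeV/u = 186.532 MeV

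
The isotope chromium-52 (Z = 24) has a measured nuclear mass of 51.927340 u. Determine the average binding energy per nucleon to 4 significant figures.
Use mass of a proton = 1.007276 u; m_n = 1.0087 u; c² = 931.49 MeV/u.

Mass of separated nucleons = 24(1.007276) + 28(1.0087) = 24.174624 + 28.2436 = 52.418224 u
Mass defect Δm = 52.418224 − 51.927340 = 0.490884 u
E_B = 0.490884 × 931.49 = 457.254 MeV
BE/A = 457.254 MeV / 52 = 8.793 MeV/nucleon

8.793 MeV/nucleon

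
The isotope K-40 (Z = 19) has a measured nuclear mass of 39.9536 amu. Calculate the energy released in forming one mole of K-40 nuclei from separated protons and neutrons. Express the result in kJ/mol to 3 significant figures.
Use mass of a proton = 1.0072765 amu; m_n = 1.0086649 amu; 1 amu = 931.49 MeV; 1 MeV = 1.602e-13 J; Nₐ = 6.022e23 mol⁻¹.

Z = 19, so N = A − Z = 40 − 19 = 21.
Mass of separated nucleons = 19(1.0072765) + 21(1.0086649) = 19.1382535 + 21.1819629 = 40.3202164 amu
Mass defect Δm = 40.3202164 − 39.9536 = 0.3666164 amu
Binding energy = Δm·c² = 0.3666164 × 931.49 MeV/amu = 341.500 MeV
Per nucleus in joules: 341.500 MeV × 1.602e-13 J/MeV = 5.4708e-11 J
Per mole: 5.4708e-11 J × 6.022e23 mol⁻¹ = 3.2945e+13 J/mol

3.29e+10 kJ/mol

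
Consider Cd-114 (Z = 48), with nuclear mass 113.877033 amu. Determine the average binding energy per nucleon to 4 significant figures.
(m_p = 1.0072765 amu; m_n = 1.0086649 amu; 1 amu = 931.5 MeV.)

8.532 MeV/nucleon

The nucleus contains 48 protons and 114 − 48 = 66 neutrons.
Σm = 48·m_p + 66·m_n = 48.3492720 + 66.5718834 = 114.9211554 amu
Mass defect Δm = 114.9211554 − 113.877033 = 1.0441224 amu
Converting to energy: 1.0441224 amu × 931.5 MeV/amu = 972.600 MeV
Dividing by A = 114 gives 8.532 MeV per nucleon.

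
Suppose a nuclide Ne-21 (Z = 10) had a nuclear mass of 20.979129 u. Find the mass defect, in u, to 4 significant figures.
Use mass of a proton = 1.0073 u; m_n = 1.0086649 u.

0.1892 u

The nucleus contains 10 protons and 21 − 10 = 11 neutrons.
Σm = 10·m_p + 11·m_n = 10.0730 + 11.0953139 = 21.1683139 u
Δm = 21.1683139 − 20.979129 = 0.1891849 u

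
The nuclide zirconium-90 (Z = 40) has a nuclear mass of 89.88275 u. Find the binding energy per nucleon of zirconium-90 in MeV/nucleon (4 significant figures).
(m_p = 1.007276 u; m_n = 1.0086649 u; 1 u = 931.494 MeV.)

The nucleus contains 40 protons and 90 − 40 = 50 neutrons.
Mass of separated nucleons = 40(1.007276) + 50(1.0086649) = 40.291040 + 50.4332450 = 90.7242850 u
Δm = 90.7242850 − 89.88275 = 0.8415350 u
E_B = 0.8415350 × 931.494 = 783.885 MeV
Dividing by A = 90 gives 8.710 MeV per nucleon.

8.710 MeV/nucleon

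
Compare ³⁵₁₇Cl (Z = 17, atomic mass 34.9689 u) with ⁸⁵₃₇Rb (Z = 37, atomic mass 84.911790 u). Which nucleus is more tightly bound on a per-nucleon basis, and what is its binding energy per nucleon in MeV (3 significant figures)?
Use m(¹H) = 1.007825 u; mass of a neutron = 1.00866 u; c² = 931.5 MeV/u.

⁸⁵₃₇Rb; 8.69 MeV/nucleon

³⁵₁₇Cl: Σm = 17(1.007825) + 18(1.00866) = 35.288905 u; Δm = 0.320005 u; E_B = 298.08 MeV; E_B/A = 8.517 MeV
⁸⁵₃₇Rb: Σm = 37(1.007825) + 48(1.00866) = 85.705205 u; Δm = 0.793415 u; E_B = 739.07 MeV; E_B/A = 8.6949 MeV
⁸⁵₃₇Rb has the higher binding energy per nucleon, so it is the more tightly bound nucleus.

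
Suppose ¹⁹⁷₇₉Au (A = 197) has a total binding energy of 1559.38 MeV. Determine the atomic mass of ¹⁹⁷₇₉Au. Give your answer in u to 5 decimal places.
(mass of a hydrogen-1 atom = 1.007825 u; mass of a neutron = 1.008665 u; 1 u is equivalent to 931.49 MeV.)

Mass defect = 1559.38 MeV / (931.49 MeV/u) = 1.6740706 u
Constituent mass = 79(1.007825) + 118(1.008665) = 198.640645 u
Atomic mass = 198.640645 − 1.6740706 = 196.9665744 u ≈ 196.96657 u (to 5 decimal places)

196.96657 u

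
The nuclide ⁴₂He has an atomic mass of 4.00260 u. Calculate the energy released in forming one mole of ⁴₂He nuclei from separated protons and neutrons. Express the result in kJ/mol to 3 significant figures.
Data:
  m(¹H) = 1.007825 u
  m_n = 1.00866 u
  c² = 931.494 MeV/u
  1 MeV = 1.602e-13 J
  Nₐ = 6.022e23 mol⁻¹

The nucleus contains 2 protons and 4 − 2 = 2 neutrons.
Mass of separated nucleons = 2(1.007825) + 2(1.00866) = 2.015650 + 2.01732 = 4.032970 u
The mass defect is 4.032970 − 4.00260 = 0.030370 u.
E_B = 0.030370 × 931.494 = 28.2895 MeV
Per nucleus in joules: 28.2895 MeV × 1.602e-13 J/MeV = 4.5320e-12 J
Per mole: 4.5320e-12 J × 6.022e23 mol⁻¹ = 2.7292e+12 J/mol

2.73e+09 kJ/mol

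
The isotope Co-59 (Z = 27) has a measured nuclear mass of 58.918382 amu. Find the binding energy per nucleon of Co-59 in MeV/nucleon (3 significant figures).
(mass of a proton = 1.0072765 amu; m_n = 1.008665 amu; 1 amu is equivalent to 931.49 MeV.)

Z = 27, so N = A − Z = 59 − 27 = 32.
Σm = 27·m_p + 32·m_n = 27.1964655 + 32.277280 = 59.4737455 amu
Mass defect Δm = 59.4737455 − 58.918382 = 0.5553635 amu
Converting to energy: 0.5553635 amu × 931.49 MeV/amu = 517.316 MeV
Per nucleon: 517.316 / 59 = 8.768 MeV

8.77 MeV/nucleon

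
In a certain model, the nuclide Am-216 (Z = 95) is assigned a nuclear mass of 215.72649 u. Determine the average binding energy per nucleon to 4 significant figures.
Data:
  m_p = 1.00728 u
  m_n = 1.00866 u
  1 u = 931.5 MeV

8.681 MeV/nucleon

The nucleus contains 95 protons and 216 − 95 = 121 neutrons.
Total constituent mass: 95 × 1.00728 + 121 × 1.00866 = 217.73946 u
The mass defect is 217.73946 − 215.72649 = 2.01297 u.
E_B = 2.01297 × 931.5 = 1875.08 MeV
Per nucleon: 1875.08 / 216 = 8.681 MeV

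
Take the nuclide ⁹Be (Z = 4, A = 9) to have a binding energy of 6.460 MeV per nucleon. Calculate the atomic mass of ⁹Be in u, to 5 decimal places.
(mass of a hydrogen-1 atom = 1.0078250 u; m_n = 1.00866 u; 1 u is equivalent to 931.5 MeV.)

9.01218 u

Total binding energy = 9 × 6.460 = 58.140 MeV
Mass defect = 58.140 MeV / (931.5 MeV/u) = 0.0624155 u
Constituent mass = 4(1.0078250) + 5(1.00866) = 9.0746000 u
Atomic mass = 9.0746000 − 0.0624155 = 9.0121845 u ≈ 9.01218 u (to 5 decimal places)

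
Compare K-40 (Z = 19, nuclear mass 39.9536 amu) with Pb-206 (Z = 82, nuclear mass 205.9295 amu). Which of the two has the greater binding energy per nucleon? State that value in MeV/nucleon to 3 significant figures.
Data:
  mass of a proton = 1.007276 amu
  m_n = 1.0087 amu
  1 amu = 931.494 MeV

K-40: Σm = 19(1.007276) + 21(1.0087) = 40.320944 amu; Δm = 0.367344 amu; E_B = 342.179 MeV; E_B/A = 8.554 MeV
Pb-206: Σm = 82(1.007276) + 124(1.0087) = 207.675432 amu; Δm = 1.745932 amu; E_B = 1626.33 MeV; E_B/A = 7.8948 MeV
K-40 has the higher binding energy per nucleon, so it is the more tightly bound nucleus.

K-40; 8.55 MeV/nucleon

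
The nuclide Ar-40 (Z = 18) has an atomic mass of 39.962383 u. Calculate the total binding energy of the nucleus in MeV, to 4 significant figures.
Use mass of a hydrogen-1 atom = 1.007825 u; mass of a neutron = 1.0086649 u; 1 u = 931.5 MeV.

343.8 MeV

The nucleus contains 18 protons and 40 − 18 = 22 neutrons.
Σm = 18·m(¹H) + 22·m_n = 18.140850 + 22.1906278 = 40.3314778 u
Δm = 40.3314778 − 39.962383 = 0.3690948 u
Converting to energy: 0.3690948 u × 931.5 MeV/u = 343.812 MeV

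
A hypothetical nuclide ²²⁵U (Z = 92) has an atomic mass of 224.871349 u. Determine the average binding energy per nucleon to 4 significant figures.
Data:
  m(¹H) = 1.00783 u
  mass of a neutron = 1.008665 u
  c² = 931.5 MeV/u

Mass of separated nucleons = 92(1.00783) + 133(1.008665) = 92.72036 + 134.152445 = 226.872805 u
Mass defect Δm = 226.872805 − 224.871349 = 2.001456 u
Binding energy = Δm·c² = 2.001456 × 931.5 MeV/u = 1864.36 MeV
Dividing by A = 225 gives 8.286 MeV per nucleon.

8.286 MeV/nucleon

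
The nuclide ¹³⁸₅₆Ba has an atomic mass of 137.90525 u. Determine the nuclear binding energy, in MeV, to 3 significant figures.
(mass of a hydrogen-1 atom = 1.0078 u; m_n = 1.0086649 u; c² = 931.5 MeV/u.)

With 56 protons and 82 neutrons (A = 138):
Σm = 56·m(¹H) + 82·m_n = 56.4368 + 82.7105218 = 139.1473218 u
The mass defect is 139.1473218 − 137.90525 = 1.2420718 u.
Binding energy = Δm·c² = 1.2420718 × 931.5 MeV/u = 1156.99 MeV

1160 MeV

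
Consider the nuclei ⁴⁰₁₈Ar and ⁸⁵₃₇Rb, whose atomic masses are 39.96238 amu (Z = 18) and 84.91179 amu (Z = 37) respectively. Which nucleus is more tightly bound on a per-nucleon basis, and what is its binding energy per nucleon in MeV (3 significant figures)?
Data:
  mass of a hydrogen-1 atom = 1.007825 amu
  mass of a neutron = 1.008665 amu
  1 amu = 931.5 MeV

⁴⁰₁₈Ar: Σm = 18(1.007825) + 22(1.008665) = 40.331480 amu; Δm = 0.369100 amu; E_B = 343.817 MeV; E_B/A = 8.595 MeV
⁸⁵₃₇Rb: Σm = 37(1.007825) + 48(1.008665) = 85.705445 amu; Δm = 0.793655 amu; E_B = 739.29 MeV; E_B/A = 8.698 MeV
⁸⁵₃₇Rb has the higher binding energy per nucleon, so it is the more tightly bound nucleus.

⁸⁵₃₇Rb; 8.70 MeV/nucleon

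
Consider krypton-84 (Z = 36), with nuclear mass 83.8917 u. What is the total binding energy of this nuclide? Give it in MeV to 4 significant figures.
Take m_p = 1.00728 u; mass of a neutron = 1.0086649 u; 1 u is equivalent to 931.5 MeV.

Z = 36, so N = A − Z = 84 − 36 = 48.
Σm = 36·m_p + 48·m_n = 36.26208 + 48.4159152 = 84.6779952 u
The mass defect is 84.6779952 − 83.8917 = 0.7862952 u.
Binding energy = Δm·c² = 0.7862952 × 931.5 MeV/u = 732.434 MeV

732.4 MeV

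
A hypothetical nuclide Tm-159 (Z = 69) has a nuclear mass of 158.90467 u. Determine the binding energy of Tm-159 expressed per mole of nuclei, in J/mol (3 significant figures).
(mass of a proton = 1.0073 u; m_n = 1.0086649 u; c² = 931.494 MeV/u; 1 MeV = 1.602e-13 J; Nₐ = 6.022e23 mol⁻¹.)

Mass of separated nucleons = 69(1.0073) + 90(1.0086649) = 69.5037 + 90.7798410 = 160.2835410 u
Mass defect Δm = 160.2835410 − 158.90467 = 1.3788710 u
E_B = 1.3788710 × 931.494 = 1284.41 MeV
Per nucleus in joules: 1284.41 MeV × 1.602e-13 J/MeV = 2.0576e-10 J
Per mole: 2.0576e-10 J × 6.022e23 mol⁻¹ = 1.2391e+14 J/mol

1.24e+14 J/mol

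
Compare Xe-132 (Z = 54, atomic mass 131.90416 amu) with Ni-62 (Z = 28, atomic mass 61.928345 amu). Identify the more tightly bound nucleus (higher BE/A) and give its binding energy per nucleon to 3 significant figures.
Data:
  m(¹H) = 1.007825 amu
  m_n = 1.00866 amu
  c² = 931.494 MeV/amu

Xe-132: Σm = 54(1.007825) + 78(1.00866) = 133.098030 amu; Δm = 1.193870 amu; E_B = 1112.083 MeV; E_B/A = 8.4249 MeV
Ni-62: Σm = 28(1.007825) + 34(1.00866) = 62.513540 amu; Δm = 0.585195 amu; E_B = 545.11 MeV; E_B/A = 8.792 MeV
Ni-62 has the higher binding energy per nucleon, so it is the more tightly bound nucleus.

Ni-62; 8.79 MeV/nucleon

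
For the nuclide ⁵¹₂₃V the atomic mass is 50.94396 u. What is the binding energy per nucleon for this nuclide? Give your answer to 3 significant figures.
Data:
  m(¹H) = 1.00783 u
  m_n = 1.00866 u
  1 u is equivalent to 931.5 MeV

Total constituent mass: 23 × 1.00783 + 28 × 1.00866 = 51.42257 u
The mass defect is 51.42257 − 50.94396 = 0.47861 u.
Converting to energy: 0.47861 u × 931.5 MeV/u = 445.825 MeV
Per nucleon: 445.825 / 51 = 8.742 MeV

8.74 MeV/nucleon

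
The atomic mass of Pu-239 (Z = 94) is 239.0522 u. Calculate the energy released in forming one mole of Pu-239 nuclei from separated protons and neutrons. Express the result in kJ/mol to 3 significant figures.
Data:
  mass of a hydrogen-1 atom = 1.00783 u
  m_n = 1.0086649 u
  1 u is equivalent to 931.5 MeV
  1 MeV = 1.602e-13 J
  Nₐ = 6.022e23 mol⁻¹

The nucleus contains 94 protons and 239 − 94 = 145 neutrons.
Mass of separated nucleons = 94(1.00783) + 145(1.0086649) = 94.73602 + 146.2564105 = 240.9924305 u
Δm = 240.9924305 − 239.0522 = 1.9402305 u
Binding energy = Δm·c² = 1.9402305 × 931.5 MeV/u = 1807.32 MeV
Per nucleus in joules: 1807.32 MeV × 1.602e-13 J/MeV = 2.8953e-10 J
Per mole: 2.8953e-10 J × 6.022e23 mol⁻¹ = 1.7435e+14 J/mol

1.74e+11 kJ/mol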